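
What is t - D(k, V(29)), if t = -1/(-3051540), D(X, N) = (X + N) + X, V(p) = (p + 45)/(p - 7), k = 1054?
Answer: -70872016489/33566940 ≈ -2111.4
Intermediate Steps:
V(p) = (45 + p)/(-7 + p)
D(X, N) = N + 2*X (D(X, N) = (N + X) + X = N + 2*X)
t = 1/3051540 (t = -1*(-1/3051540) = 1/3051540 ≈ 3.2770e-7)
t - D(k, V(29)) = 1/3051540 - ((45 + 29)/(-7 + 29) + 2*1054) = 1/3051540 - (74/22 + 2108) = 1/3051540 - ((1/22)*74 + 2108) = 1/3051540 - (37/11 + 2108) = 1/3051540 - 1*23225/11 = 1/3051540 - 23225/11 = -70872016489/33566940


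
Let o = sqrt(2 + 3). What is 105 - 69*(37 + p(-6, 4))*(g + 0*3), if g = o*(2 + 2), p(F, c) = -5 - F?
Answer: 105 - 10488*sqrt(5) ≈ -23347.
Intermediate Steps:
o = sqrt(5) ≈ 2.2361
g = 4*sqrt(5) (g = sqrt(5)*(2 + 2) = sqrt(5)*4 = 4*sqrt(5) ≈ 8.9443)
105 - 69*(37 + p(-6, 4))*(g + 0*3) = 105 - 69*(37 + (-5 - 1*(-6)))*(4*sqrt(5) + 0*3) = 105 - 69*(37 + (-5 + 6))*(4*sqrt(5) + 0) = 105 - 69*(37 + 1)*4*sqrt(5) = 105 - 2622*4*sqrt(5) = 105 - 10488*sqrt(5)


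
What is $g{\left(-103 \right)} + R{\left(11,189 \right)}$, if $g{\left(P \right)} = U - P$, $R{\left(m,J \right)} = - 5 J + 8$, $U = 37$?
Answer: $-797$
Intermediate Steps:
$R{\left(m,J \right)} = 8 - 5 J$
$g{\left(P \right)} = 37 - P$
$g{\left(-103 \right)} + R{\left(11,189 \right)} = \left(37 - -103\right) + \left(8 - 945\right) = \left(37 + 103\right) + \left(8 - 945\right) = 140 - 937 = -797$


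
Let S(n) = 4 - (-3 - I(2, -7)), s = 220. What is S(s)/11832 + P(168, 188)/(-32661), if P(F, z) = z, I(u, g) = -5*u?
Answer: -774133/128814984 ≈ -0.0060097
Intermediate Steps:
S(n) = -3 (S(n) = 4 - (-3 - (-5)*2) = 4 - (-3 - 1*(-10)) = 4 - (-3 + 10) = 4 - 1*7 = 4 - 7 = -3)
S(s)/11832 + P(168, 188)/(-32661) = -3/11832 + 188/(-32661) = -3*1/11832 + 188*(-1/32661) = -1/3944 - 188/32661 = -774133/128814984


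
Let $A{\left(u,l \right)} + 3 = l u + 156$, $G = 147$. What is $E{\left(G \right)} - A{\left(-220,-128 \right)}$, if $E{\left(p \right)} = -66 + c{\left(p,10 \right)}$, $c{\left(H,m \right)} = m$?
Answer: $-28369$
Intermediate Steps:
$E{\left(p \right)} = -56$ ($E{\left(p \right)} = -66 + 10 = -56$)
$A{\left(u,l \right)} = 153 + l u$ ($A{\left(u,l \right)} = -3 + \left(l u + 156\right) = -3 + \left(156 + l u\right) = 153 + l u$)
$E{\left(G \right)} - A{\left(-220,-128 \right)} = -56 - \left(153 - -28160\right) = -56 - \left(153 + 28160\right) = -56 - 28313 = -28369$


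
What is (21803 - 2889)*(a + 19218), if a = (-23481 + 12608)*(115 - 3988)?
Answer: 796853383158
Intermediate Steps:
a = 42111129 (a = -10873*(-3873) = 42111129)
(21803 - 2889)*(a + 19218) = (21803 - 2889)*(42111129 + 19218) = 18914*42130347 = 796853383158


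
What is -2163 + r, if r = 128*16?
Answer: -115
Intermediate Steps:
r = 2048
-2163 + r = -2163 + 2048 = -115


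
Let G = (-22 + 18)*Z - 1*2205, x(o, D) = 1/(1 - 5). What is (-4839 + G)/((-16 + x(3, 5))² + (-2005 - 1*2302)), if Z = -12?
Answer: 111936/64687 ≈ 1.7304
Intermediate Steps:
x(o, D) = -¼ (x(o, D) = 1/(-4) = -¼)
G = -2157 (G = (-22 + 18)*(-12) - 1*2205 = -4*(-12) - 2205 = 48 - 2205 = -2157)
(-4839 + G)/((-16 + x(3, 5))² + (-2005 - 1*2302)) = (-4839 - 2157)/((-16 - ¼)² + (-2005 - 1*2302)) = -6996/((-65/4)² + (-2005 - 2302)) = -6996/(4225/16 - 4307) = -6996/(-64687/16) = -6996*(-16/64687) = 111936/64687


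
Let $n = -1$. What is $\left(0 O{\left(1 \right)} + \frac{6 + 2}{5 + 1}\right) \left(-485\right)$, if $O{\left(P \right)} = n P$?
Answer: $- \frac{1940}{3} \approx -646.67$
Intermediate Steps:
$O{\left(P \right)} = - P$
$\left(0 O{\left(1 \right)} + \frac{6 + 2}{5 + 1}\right) \left(-485\right) = \left(0 \left(\left(-1\right) 1\right) + \frac{6 + 2}{5 + 1}\right) \left(-485\right) = \left(0 \left(-1\right) + \frac{8}{6}\right) \left(-485\right) = \left(0 + 8 \cdot \frac{1}{6}\right) \left(-485\right) = \left(0 + \frac{4}{3}\right) \left(-485\right) = \frac{4}{3} \left(-485\right) = - \frac{1940}{3}$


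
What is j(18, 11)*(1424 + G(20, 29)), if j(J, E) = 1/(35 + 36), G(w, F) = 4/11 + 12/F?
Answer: 454504/22649 ≈ 20.067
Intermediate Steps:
G(w, F) = 4/11 + 12/F (G(w, F) = 4*(1/11) + 12/F = 4/11 + 12/F)
j(J, E) = 1/71
j(18, 11)*(1424 + G(20, 29)) = (1424 + (4/11 + 12/29))/71 = (1424 + 248/319)/71 = (1/71)*(454504/319) = 454504/22649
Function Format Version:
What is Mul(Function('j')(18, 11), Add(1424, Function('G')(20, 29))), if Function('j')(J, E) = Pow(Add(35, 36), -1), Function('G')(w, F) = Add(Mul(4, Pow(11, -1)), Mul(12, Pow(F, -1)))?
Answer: Rational(454504, 22649) ≈ 20.067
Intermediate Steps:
Function('G')(w, F) = Add(Rational(4, 11), Mul(12, Pow(F, -1))) (Function('G')(w, F) = Add(Mul(4, Rational(1, 11)), Mul(12, Pow(F, -1))) = Add(Rational(4, 11), Mul(12, Pow(F, -1))))
Function('j')(J, E) = Rational(1, 71) (Function('j')(J, E) = Pow(71, -1) = Rational(1, 71))
Mul(Function('j')(18, 11), Add(1424, Function('G')(20, 29))) = Mul(Rational(1, 71), Add(1424, Add(Rational(4, 11), Mul(12, Pow(29, -1))))) = Mul(Rational(1, 71), Add(1424, Add(Rational(4, 11), Mul(12, Rational(1, 29))))) = Mul(Rational(1, 71), Add(1424, Add(Rational(4, 11), Rational(12, 29)))) = Mul(Rational(1, 71), Add(1424, Rational(248, 319))) = Mul(Rational(1, 71), Rational(454504, 319)) = Rational(454504, 22649)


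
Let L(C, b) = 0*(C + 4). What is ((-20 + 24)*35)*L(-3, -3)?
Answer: 0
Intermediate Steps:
L(C, b) = 0 (L(C, b) = 0*(4 + C) = 0)
((-20 + 24)*35)*L(-3, -3) = ((-20 + 24)*35)*0 = (4*35)*0 = 140*0 = 0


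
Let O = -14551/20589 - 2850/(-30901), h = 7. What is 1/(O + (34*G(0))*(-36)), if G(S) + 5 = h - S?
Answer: -636220689/1557859208473 ≈ -0.00040839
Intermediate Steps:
O = -390961801/636220689 (O = -14551*1/20589 - 2850*(-1/30901) = -14551/20589 + 2850/30901 = -390961801/636220689 ≈ -0.61451)
G(S) = 2 - S (G(S) = -5 + (7 - S) = 2 - S)
1/(O + (34*G(0))*(-36)) = 1/(-390961801/636220689 + (34*(2 - 1*0))*(-36)) = 1/(-390961801/636220689 + (34*(2 + 0))*(-36)) = 1/(-390961801/636220689 + (34*2)*(-36)) = 1/(-390961801/636220689 + 68*(-36)) = 1/(-390961801/636220689 - 2448) = 1/(-1557859208473/636220689) = -636220689/1557859208473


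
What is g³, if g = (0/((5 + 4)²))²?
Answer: 0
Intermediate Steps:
g = 0 (g = (0/(9²))² = (0/81)² = (0*(1/81))² = 0² = 0)
g³ = 0³ = 0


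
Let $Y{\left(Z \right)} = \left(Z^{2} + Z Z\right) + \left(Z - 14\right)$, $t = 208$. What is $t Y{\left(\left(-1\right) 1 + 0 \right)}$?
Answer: $-2704$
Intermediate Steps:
$Y{\left(Z \right)} = -14 + Z + 2 Z^{2}$ ($Y{\left(Z \right)} = \left(Z^{2} + Z^{2}\right) + \left(-14 + Z\right) = 2 Z^{2} + \left(-14 + Z\right) = -14 + Z + 2 Z^{2}$)
$t Y{\left(\left(-1\right) 1 + 0 \right)} = 208 \left(-14 + \left(\left(-1\right) 1 + 0\right) + 2 \left(\left(-1\right) 1 + 0\right)^{2}\right) = 208 \left(-14 + \left(-1 + 0\right) + 2 \left(-1 + 0\right)^{2}\right) = 208 \left(-14 - 1 + 2 \left(-1\right)^{2}\right) = 208 \left(-14 - 1 + 2 \cdot 1\right) = 208 \left(-14 - 1 + 2\right) = 208 \left(-13\right) = -2704$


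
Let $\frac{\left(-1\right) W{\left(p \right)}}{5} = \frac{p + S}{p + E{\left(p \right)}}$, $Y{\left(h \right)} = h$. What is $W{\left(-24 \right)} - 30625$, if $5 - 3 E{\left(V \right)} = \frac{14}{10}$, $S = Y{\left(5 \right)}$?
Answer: $- \frac{183775}{6} \approx -30629.0$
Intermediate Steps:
$S = 5$
$E{\left(V \right)} = \frac{6}{5}$ ($E{\left(V \right)} = \frac{5}{3} - \frac{14 \cdot \frac{1}{10}}{3} = \frac{5}{3} - \frac{7}{15} = \frac{6}{5}$)
$W{\left(p \right)} = - \frac{5 \left(5 + p\right)}{\frac{6}{5} + p}$ ($W{\left(p \right)} = - 5 \frac{p + 5}{p + \frac{6}{5}} = - 5 \frac{5 + p}{\frac{6}{5} + p} = - \frac{5 \left(5 + p\right)}{\frac{6}{5} + p}$)
$W{\left(-24 \right)} - 30625 = \frac{25 \left(-5 - -24\right)}{6 + 5 \left(-24\right)} - 30625 = \frac{25 \left(-5 + 24\right)}{6 - 120} - 30625 = 25 \frac{1}{-114} \cdot 19 - 30625 = 25 \left(- \frac{1}{114}\right) 19 - 30625 = - \frac{25}{6} - 30625 = - \frac{183775}{6}$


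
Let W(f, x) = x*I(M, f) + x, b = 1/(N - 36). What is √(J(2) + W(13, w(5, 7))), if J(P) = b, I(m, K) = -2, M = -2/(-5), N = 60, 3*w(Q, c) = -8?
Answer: √390/12 ≈ 1.6457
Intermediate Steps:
w(Q, c) = -8/3 (w(Q, c) = (⅓)*(-8) = -8/3)
M = ⅖ (M = -2*(-⅕) = ⅖ ≈ 0.40000)
b = 1/24 (b = 1/(60 - 36) = 1/24 ≈ 0.041667)
W(f, x) = -x (W(f, x) = x*(-2) + x = -2*x + x = -x)
J(P) = 1/24
√(J(2) + W(13, w(5, 7))) = √(1/24 - 1*(-8/3)) = √(1/24 + 8/3) = √(65/24) = √390/12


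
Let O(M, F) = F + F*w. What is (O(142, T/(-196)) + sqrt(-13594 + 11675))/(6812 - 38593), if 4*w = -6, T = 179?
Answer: -179/12458152 - I*sqrt(1919)/31781 ≈ -1.4368e-5 - 0.0013784*I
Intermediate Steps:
w = -3/2 (w = (1/4)*(-6) = -3/2 ≈ -1.5000)
O(M, F) = -F/2 (O(M, F) = F + F*(-3/2) = F - 3*F/2 = -F/2)
(O(142, T/(-196)) + sqrt(-13594 + 11675))/(6812 - 38593) = (-179/(2*(-196)) + sqrt(-13594 + 11675))/(6812 - 38593) = (-179*(-1)/(2*196) + sqrt(-1919))/(-31781) = (-1/2*(-179/196) + I*sqrt(1919))*(-1/31781) = (179/392 + I*sqrt(1919))*(-1/31781) = -179/12458152 - I*sqrt(1919)/31781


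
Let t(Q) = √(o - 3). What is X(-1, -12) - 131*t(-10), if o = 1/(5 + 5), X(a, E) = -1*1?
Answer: -1 - 131*I*√290/10 ≈ -1.0 - 223.08*I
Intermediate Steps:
X(a, E) = -1
o = ⅒ (o = 1/10 = ⅒ ≈ 0.10000)
t(Q) = I*√290/10 (t(Q) = √(⅒ - 3) = √(-29/10) = I*√290/10)
X(-1, -12) - 131*t(-10) = -1 - 131*I*√290/10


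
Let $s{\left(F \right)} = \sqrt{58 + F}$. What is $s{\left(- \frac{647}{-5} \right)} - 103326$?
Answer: $-103326 + \frac{\sqrt{4685}}{5} \approx -1.0331 \cdot 10^{5}$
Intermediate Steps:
$s{\left(- \frac{647}{-5} \right)} - 103326 = \sqrt{58 - \frac{647}{-5}} - 103326 = \sqrt{58 - - \frac{647}{5}} - 103326 = \sqrt{58 + \frac{647}{5}} - 103326 = \sqrt{\frac{937}{5}} - 103326 = \frac{\sqrt{4685}}{5} - 103326 = -103326 + \frac{\sqrt{4685}}{5}$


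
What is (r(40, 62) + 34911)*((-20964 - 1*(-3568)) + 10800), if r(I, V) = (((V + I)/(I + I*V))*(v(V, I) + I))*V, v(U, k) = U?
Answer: -8118647024/35 ≈ -2.3196e+8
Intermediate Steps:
r(I, V) = V*(I + V)²/(I + I*V) (r(I, V) = (((V + I)/(I + I*V))*(V + I))*V = (((I + V)/(I + I*V))*(I + V))*V = ((I + V)²/(I + I*V))*V = V*(I + V)²/(I + I*V))
(r(40, 62) + 34911)*((-20964 - 1*(-3568)) + 10800) = (62*(40² + 62² + 2*40*62)/(40*(1 + 62)) + 34911)*((-20964 - 1*(-3568)) + 10800) = (62*(1/40)*(1600 + 3844 + 4960)/63 + 34911)*((-20964 + 3568) + 10800) = (62*(1/40)*(1/63)*10404 + 34911)*(-17396 + 10800) = (8959/35 + 34911)*(-6596) = (1230844/35)*(-6596) = -8118647024/35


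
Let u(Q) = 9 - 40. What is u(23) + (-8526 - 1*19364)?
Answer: -27921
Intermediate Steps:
u(Q) = -31
u(23) + (-8526 - 1*19364) = -31 + (-8526 - 1*19364) = -31 + (-8526 - 19364) = -31 - 27890 = -27921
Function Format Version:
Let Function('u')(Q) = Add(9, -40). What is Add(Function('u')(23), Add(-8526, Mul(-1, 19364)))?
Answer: -27921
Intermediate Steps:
Function('u')(Q) = -31
Add(Function('u')(23), Add(-8526, Mul(-1, 19364))) = Add(-31, Add(-8526, Mul(-1, 19364))) = Add(-31, Add(-8526, -19364)) = Add(-31, -27890) = -27921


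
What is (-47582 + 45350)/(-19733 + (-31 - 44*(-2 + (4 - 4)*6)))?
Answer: 558/4919 ≈ 0.11344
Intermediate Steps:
(-47582 + 45350)/(-19733 + (-31 - 44*(-2 + (4 - 4)*6))) = -2232/(-19733 + (-31 - 44*(-2 + 0*6))) = -2232/(-19733 + (-31 - 44*(-2 + 0))) = -2232/(-19733 + (-31 - 44*(-2))) = -2232/(-19733 + (-31 + 88)) = -2232/(-19733 + 57) = -2232/(-19676) = -2232*(-1/19676) = 558/4919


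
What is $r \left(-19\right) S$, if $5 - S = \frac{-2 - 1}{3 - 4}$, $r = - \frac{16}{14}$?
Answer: $\frac{304}{7} \approx 43.429$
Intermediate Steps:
$r = - \frac{8}{7}$ ($r = \left(-16\right) \frac{1}{14} = - \frac{8}{7} \approx -1.1429$)
$S = 2$ ($S = 5 - \frac{-2 - 1}{3 - 4} = 5 - - \frac{3}{-1} = 5 - \left(-3\right) \left(-1\right) = 5 - 3 = 2$)
$r \left(-19\right) S = \left(- \frac{8}{7}\right) \left(-19\right) 2 = \frac{152}{7} \cdot 2 = \frac{304}{7}$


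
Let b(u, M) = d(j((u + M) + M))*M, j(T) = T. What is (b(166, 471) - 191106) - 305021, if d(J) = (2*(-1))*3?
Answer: -498953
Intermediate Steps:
d(J) = -6 (d(J) = -2*3 = -6)
b(u, M) = -6*M
(b(166, 471) - 191106) - 305021 = (-6*471 - 191106) - 305021 = (-2826 - 191106) - 305021 = -193932 - 305021 = -498953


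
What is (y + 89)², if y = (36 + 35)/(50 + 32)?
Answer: 54302161/6724 ≈ 8075.9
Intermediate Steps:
y = 71/82 ≈ 0.86585
(y + 89)² = (71/82 + 89)² = (7369/82)² = 54302161/6724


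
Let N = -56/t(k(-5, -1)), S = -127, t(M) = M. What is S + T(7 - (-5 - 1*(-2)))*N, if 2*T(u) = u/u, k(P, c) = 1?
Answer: -155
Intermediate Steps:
T(u) = ½ (T(u) = (u/u)/2 = (½)*1 = ½)
N = -56 (N = -56/1 = -56*1 = -56)
S + T(7 - (-5 - 1*(-2)))*N = -127 + (½)*(-56) = -127 - 28 = -155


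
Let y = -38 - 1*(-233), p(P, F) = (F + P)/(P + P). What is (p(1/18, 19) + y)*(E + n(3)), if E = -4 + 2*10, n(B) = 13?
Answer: 21257/2 ≈ 10629.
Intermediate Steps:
E = 16 (E = -4 + 20 = 16)
p(P, F) = (F + P)/(2*P) (p(P, F) = (F + P)/((2*P)) = (F + P)*(1/(2*P)) = (F + P)/(2*P))
y = 195 (y = -38 + 233 = 195)
(p(1/18, 19) + y)*(E + n(3)) = ((19 + 1/18)/(2*(1/18)) + 195)*(16 + 13) = ((19 + 1/18)/(2*(1/18)) + 195)*29 = ((½)*18*(343/18) + 195)*29 = (343/2 + 195)*29 = (733/2)*29 = 21257/2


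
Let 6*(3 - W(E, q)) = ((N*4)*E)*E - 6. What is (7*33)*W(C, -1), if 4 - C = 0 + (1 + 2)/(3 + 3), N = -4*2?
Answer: 16016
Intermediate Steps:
N = -8
C = 7/2 (C = 4 - (0 + (1 + 2)/(3 + 3)) = 4 - (0 + 3/6) = 4 - (0 + 3*(⅙)) = 4 - (0 + ½) = 4 - 1*½ = 4 - ½ = 7/2 ≈ 3.5000)
W(E, q) = 4 + 16*E²/3 (W(E, q) = 3 - (((-8*4)*E)*E - 6)/6 = 3 - ((-32*E)*E - 6)/6 = 3 - (-32*E² - 6)/6 = 3 - (-6 - 32*E²)/6 = 3 + (1 + 16*E²/3) = 4 + 16*E²/3)
(7*33)*W(C, -1) = (7*33)*(4 + 16*(7/2)²/3) = 231*(4 + (16/3)*(49/4)) = 231*(4 + 196/3) = 231*(208/3) = 16016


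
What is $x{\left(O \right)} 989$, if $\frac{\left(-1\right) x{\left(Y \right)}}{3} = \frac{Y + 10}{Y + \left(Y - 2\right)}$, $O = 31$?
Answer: $- \frac{40549}{20} \approx -2027.4$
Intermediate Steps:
$x{\left(Y \right)} = - \frac{3 \left(10 + Y\right)}{-2 + 2 Y}$ ($x{\left(Y \right)} = - 3 \frac{Y + 10}{Y + \left(Y - 2\right)} = - 3 \frac{10 + Y}{Y + \left(-2 + Y\right)} = - 3 \frac{10 + Y}{-2 + 2 Y} = - \frac{3 \left(10 + Y\right)}{-2 + 2 Y}$)
$x{\left(O \right)} 989 = \frac{3 \left(-10 - 31\right)}{2 \left(-1 + 31\right)} 989 = \frac{3 \left(-10 - 31\right)}{2 \cdot 30} \cdot 989 = \frac{3}{2} \cdot \frac{1}{30} \left(-41\right) 989 = \left(- \frac{41}{20}\right) 989 = - \frac{40549}{20}$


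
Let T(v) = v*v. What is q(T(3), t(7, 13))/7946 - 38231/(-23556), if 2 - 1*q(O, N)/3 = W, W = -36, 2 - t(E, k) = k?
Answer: 153234455/93587988 ≈ 1.6373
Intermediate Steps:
T(v) = v²
t(E, k) = 2 - k
q(O, N) = 114 (q(O, N) = 6 - 3*(-36) = 6 + 108 = 114)
q(T(3), t(7, 13))/7946 - 38231/(-23556) = 114/7946 - 38231/(-23556) = 114*(1/7946) - 38231*(-1/23556) = 57/3973 + 38231/23556 = 153234455/93587988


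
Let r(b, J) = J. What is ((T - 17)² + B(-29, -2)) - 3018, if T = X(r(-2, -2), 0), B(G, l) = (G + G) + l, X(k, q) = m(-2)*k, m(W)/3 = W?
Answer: -3053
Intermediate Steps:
m(W) = 3*W
X(k, q) = -6*k (X(k, q) = (3*(-2))*k = -6*k)
B(G, l) = l + 2*G (B(G, l) = 2*G + l = l + 2*G)
T = 12 (T = -6*(-2) = 12)
((T - 17)² + B(-29, -2)) - 3018 = ((12 - 17)² + (-2 + 2*(-29))) - 3018 = ((-5)² + (-2 - 58)) - 3018 = (25 - 60) - 3018 = -35 - 3018 = -3053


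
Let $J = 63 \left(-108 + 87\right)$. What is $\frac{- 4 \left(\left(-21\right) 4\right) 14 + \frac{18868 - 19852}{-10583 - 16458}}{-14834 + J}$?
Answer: $- \frac{127201848}{436901437} \approx -0.29115$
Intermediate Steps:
$J = -1323$ ($J = 63 \left(-21\right) = -1323$)
$\frac{- 4 \left(\left(-21\right) 4\right) 14 + \frac{18868 - 19852}{-10583 - 16458}}{-14834 + J} = \frac{- 4 \left(\left(-21\right) 4\right) 14 + \frac{18868 - 19852}{-10583 - 16458}}{-14834 - 1323} = \frac{\left(-4\right) \left(-84\right) 14 - \frac{984}{-27041}}{-16157} = \left(336 \cdot 14 - - \frac{984}{27041}\right) \left(- \frac{1}{16157}\right) = \left(4704 + \frac{984}{27041}\right) \left(- \frac{1}{16157}\right) = \frac{127201848}{27041} \left(- \frac{1}{16157}\right) = - \frac{127201848}{436901437}$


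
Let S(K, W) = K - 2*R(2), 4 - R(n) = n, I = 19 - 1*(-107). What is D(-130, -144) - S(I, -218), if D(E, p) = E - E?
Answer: -122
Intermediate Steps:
D(E, p) = 0
I = 126 (I = 19 + 107 = 126)
R(n) = 4 - n
S(K, W) = -4 + K (S(K, W) = K - 2*(4 - 1*2) = K - 2*(4 - 2) = K - 2*2 = K - 4 = -4 + K)
D(-130, -144) - S(I, -218) = 0 - (-4 + 126) = 0 - 1*122 = 0 - 122 = -122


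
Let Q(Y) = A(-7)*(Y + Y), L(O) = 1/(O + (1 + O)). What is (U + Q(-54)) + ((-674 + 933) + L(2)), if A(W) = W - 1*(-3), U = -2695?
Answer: -10019/5 ≈ -2003.8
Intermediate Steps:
L(O) = 1/(1 + 2*O)
A(W) = 3 + W (A(W) = W + 3 = 3 + W)
Q(Y) = -8*Y (Q(Y) = (3 - 7)*(Y + Y) = -8*Y)
(U + Q(-54)) + ((-674 + 933) + L(2)) = (-2695 - 8*(-54)) + ((-674 + 933) + 1/(1 + 2*2)) = (-2695 + 432) + (259 + 1/(1 + 4)) = -2263 + (259 + 1/5) = -2263 + 1296/5 = -10019/5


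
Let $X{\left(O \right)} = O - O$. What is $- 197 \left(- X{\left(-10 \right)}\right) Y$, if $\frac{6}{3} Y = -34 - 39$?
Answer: $0$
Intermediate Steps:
$X{\left(O \right)} = 0$
$Y = - \frac{73}{2}$ ($Y = \frac{-34 - 39}{2} = \frac{1}{2} \left(-73\right) = - \frac{73}{2} \approx -36.5$)
$- 197 \left(- X{\left(-10 \right)}\right) Y = - 197 \left(\left(-1\right) 0\right) \left(- \frac{73}{2}\right) = \left(-197\right) 0 \left(- \frac{73}{2}\right) = 0 \left(- \frac{73}{2}\right) = 0$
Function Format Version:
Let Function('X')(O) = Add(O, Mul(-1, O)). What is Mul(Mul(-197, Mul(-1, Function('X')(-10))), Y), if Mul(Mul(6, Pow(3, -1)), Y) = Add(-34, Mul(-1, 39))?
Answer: 0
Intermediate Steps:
Function('X')(O) = 0
Y = Rational(-73, 2) (Y = Mul(Rational(1, 2), Add(-34, Mul(-1, 39))) = Mul(Rational(1, 2), Add(-34, -39)) = Mul(Rational(1, 2), -73) = Rational(-73, 2) ≈ -36.500)
Mul(Mul(-197, Mul(-1, Function('X')(-10))), Y) = Mul(Mul(-197, Mul(-1, 0)), Rational(-73, 2)) = Mul(Mul(-197, 0), Rational(-73, 2)) = Mul(0, Rational(-73, 2)) = 0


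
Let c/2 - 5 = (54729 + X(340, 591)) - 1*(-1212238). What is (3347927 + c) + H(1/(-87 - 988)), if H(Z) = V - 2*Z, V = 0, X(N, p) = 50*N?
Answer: 6359561327/1075 ≈ 5.9159e+6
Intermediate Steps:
c = 2567944 (c = 10 + 2*((54729 + 50*340) - 1*(-1212238)) = 10 + 2*((54729 + 17000) + 1212238) = 10 + 2*(71729 + 1212238) = 10 + 2*1283967 = 10 + 2567934 = 2567944)
H(Z) = -2*Z (H(Z) = 0 - 2*Z = -2*Z)
(3347927 + c) + H(1/(-87 - 988)) = (3347927 + 2567944) - 2/(-87 - 988) = 5915871 - 2/(-1075) = 5915871 - 2*(-1/1075) = 5915871 + 2/1075 = 6359561327/1075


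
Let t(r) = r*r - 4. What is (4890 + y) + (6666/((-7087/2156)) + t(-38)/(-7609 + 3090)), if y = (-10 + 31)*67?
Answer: 136711882137/32026153 ≈ 4268.8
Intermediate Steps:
y = 1407 (y = 21*67 = 1407)
t(r) = -4 + r² (t(r) = r² - 4 = -4 + r²)
(4890 + y) + (6666/((-7087/2156)) + t(-38)/(-7609 + 3090)) = (4890 + 1407) + (6666/((-7087/2156)) + (-4 + (-38)²)/(-7609 + 3090)) = 6297 + (6666/((-7087*1/2156)) + (-4 + 1444)/(-4519)) = 6297 + (6666/(-7087/2156) + 1440*(-1/4519)) = 6297 + (6666*(-2156/7087) - 1440/4519) = 6297 + (-14371896/7087 - 1440/4519) = 6297 - 64956803304/32026153 = 136711882137/32026153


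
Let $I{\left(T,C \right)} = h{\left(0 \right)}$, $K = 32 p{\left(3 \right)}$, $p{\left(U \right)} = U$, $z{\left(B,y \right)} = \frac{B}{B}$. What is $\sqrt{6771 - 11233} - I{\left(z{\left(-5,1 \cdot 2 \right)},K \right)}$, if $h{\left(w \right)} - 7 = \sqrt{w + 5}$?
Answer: $-7 - \sqrt{5} + i \sqrt{4462} \approx -9.2361 + 66.798 i$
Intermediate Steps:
$z{\left(B,y \right)} = 1$
$h{\left(w \right)} = 7 + \sqrt{5 + w}$ ($h{\left(w \right)} = 7 + \sqrt{w + 5} = 7 + \sqrt{5 + w}$)
$K = 96$ ($K = 32 \cdot 3 = 96$)
$I{\left(T,C \right)} = 7 + \sqrt{5}$ ($I{\left(T,C \right)} = 7 + \sqrt{5 + 0} = 7 + \sqrt{5}$)
$\sqrt{6771 - 11233} - I{\left(z{\left(-5,1 \cdot 2 \right)},K \right)} = \sqrt{6771 - 11233} - \left(7 + \sqrt{5}\right) = \sqrt{-4462} - \left(7 + \sqrt{5}\right) = i \sqrt{4462} - \left(7 + \sqrt{5}\right) = -7 - \sqrt{5} + i \sqrt{4462}$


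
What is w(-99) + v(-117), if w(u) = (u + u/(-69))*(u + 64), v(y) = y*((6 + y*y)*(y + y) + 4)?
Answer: 8623727106/23 ≈ 3.7494e+8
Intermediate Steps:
v(y) = y*(4 + 2*y*(6 + y²)) (v(y) = y*((6 + y²)*(2*y) + 4) = y*(2*y*(6 + y²) + 4) = y*(4 + 2*y*(6 + y²)))
w(u) = 68*u*(64 + u)/69 (w(u) = (u + u*(-1/69))*(64 + u) = (u - u/69)*(64 + u) = (68*u/69)*(64 + u) = 68*u*(64 + u)/69)
w(-99) + v(-117) = (68/69)*(-99)*(64 - 99) + 2*(-117)*(2 + (-117)³ + 6*(-117)) = (68/69)*(-99)*(-35) + 2*(-117)*(2 - 1601613 - 702) = 78540/23 + 2*(-117)*(-1602313) = 78540/23 + 374941242 = 8623727106/23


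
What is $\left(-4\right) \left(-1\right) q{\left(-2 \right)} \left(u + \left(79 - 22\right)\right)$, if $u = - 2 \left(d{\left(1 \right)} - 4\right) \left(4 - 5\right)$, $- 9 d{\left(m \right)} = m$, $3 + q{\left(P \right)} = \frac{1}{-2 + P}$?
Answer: $- \frac{5707}{9} \approx -634.11$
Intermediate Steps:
$q{\left(P \right)} = -3 + \frac{1}{-2 + P}$
$d{\left(m \right)} = - \frac{m}{9}$
$u = - \frac{74}{9}$ ($u = - 2 \left(\left(- \frac{1}{9}\right) 1 - 4\right) \left(4 - 5\right) = - 2 \left(- \frac{1}{9} - 4\right) \left(-1\right) = - 2 \left(\left(- \frac{37}{9}\right) \left(-1\right)\right) = \left(-2\right) \frac{37}{9} = - \frac{74}{9} \approx -8.2222$)
$\left(-4\right) \left(-1\right) q{\left(-2 \right)} \left(u + \left(79 - 22\right)\right) = \left(-4\right) \left(-1\right) \frac{7 - -6}{-2 - 2} \left(- \frac{74}{9} + \left(79 - 22\right)\right) = 4 \frac{7 + 6}{-4} \left(- \frac{74}{9} + 57\right) = 4 \left(\left(- \frac{1}{4}\right) 13\right) \frac{439}{9} = 4 \left(- \frac{13}{4}\right) \frac{439}{9} = \left(-13\right) \frac{439}{9} = - \frac{5707}{9}$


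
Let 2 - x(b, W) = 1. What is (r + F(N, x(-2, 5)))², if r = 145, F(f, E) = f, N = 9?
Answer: 23716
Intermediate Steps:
x(b, W) = 1 (x(b, W) = 2 - 1*1 = 2 - 1 = 1)
(r + F(N, x(-2, 5)))² = (145 + 9)² = 154² = 23716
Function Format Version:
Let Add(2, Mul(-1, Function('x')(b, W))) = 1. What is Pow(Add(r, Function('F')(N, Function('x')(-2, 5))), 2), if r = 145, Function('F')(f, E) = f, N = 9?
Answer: 23716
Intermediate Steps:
Function('x')(b, W) = 1 (Function('x')(b, W) = Add(2, Mul(-1, 1)) = Add(2, -1) = 1)
Pow(Add(r, Function('F')(N, Function('x')(-2, 5))), 2) = Pow(Add(145, 9), 2) = Pow(154, 2) = 23716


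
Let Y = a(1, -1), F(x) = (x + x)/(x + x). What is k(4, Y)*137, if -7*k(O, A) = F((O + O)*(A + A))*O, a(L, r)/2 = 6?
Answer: -548/7 ≈ -78.286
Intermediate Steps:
a(L, r) = 12 (a(L, r) = 2*6 = 12)
F(x) = 1 (F(x) = (2*x)/((2*x)) = (2*x)*(1/(2*x)) = 1)
Y = 12
k(O, A) = -O/7
k(4, Y)*137 = -⅐*4*137 = -4/7*137 = -548/7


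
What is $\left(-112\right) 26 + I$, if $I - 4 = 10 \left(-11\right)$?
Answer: $-3018$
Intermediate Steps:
$I = -106$ ($I = 4 + 10 \left(-11\right) = 4 - 110 = -106$)
$\left(-112\right) 26 + I = \left(-112\right) 26 - 106 = -2912 - 106 = -3018$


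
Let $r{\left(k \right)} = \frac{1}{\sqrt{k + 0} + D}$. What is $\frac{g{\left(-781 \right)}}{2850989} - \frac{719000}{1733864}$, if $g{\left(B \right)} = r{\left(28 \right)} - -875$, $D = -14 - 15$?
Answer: $- \frac{208162961220257}{502355463335781} - \frac{2 \sqrt{7}}{2317854057} \approx -0.41437$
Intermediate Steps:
$D = -29$ ($D = -14 - 15 = -29$)
$r{\left(k \right)} = \frac{1}{-29 + \sqrt{k}}$ ($r{\left(k \right)} = \frac{1}{\sqrt{k + 0} - 29} = \frac{1}{\sqrt{k} - 29} = \frac{1}{-29 + \sqrt{k}}$)
$g{\left(B \right)} = 875 + \frac{1}{-29 + 2 \sqrt{7}}$ ($g{\left(B \right)} = \frac{1}{-29 + \sqrt{28}} - -875 = \frac{1}{-29 + 2 \sqrt{7}} + 875 = 875 + \frac{1}{-29 + 2 \sqrt{7}}$)
$\frac{g{\left(-781 \right)}}{2850989} - \frac{719000}{1733864} = \frac{\frac{711346}{813} - \frac{2 \sqrt{7}}{813}}{2850989} - \frac{719000}{1733864} = \left(\frac{711346}{813} - \frac{2 \sqrt{7}}{813}\right) \frac{1}{2850989} - \frac{89875}{216733} = \left(\frac{711346}{2317854057} - \frac{2 \sqrt{7}}{2317854057}\right) - \frac{89875}{216733} = - \frac{208162961220257}{502355463335781} - \frac{2 \sqrt{7}}{2317854057}$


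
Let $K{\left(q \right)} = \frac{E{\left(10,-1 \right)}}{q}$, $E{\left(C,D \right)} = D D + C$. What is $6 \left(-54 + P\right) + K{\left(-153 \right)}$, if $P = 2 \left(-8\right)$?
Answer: $- \frac{64271}{153} \approx -420.07$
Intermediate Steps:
$P = -16$
$E{\left(C,D \right)} = C + D^{2}$ ($E{\left(C,D \right)} = D^{2} + C = C + D^{2}$)
$K{\left(q \right)} = \frac{11}{q}$ ($K{\left(q \right)} = \frac{10 + \left(-1\right)^{2}}{q} = \frac{10 + 1}{q} = \frac{11}{q}$)
$6 \left(-54 + P\right) + K{\left(-153 \right)} = 6 \left(-54 - 16\right) + \frac{11}{-153} = 6 \left(-70\right) + 11 \left(- \frac{1}{153}\right) = -420 - \frac{11}{153} = - \frac{64271}{153}$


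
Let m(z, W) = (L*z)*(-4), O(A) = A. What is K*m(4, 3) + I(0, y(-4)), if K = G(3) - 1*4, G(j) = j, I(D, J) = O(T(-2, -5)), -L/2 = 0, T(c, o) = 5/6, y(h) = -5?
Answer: 5/6 ≈ 0.83333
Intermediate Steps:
T(c, o) = 5/6 (T(c, o) = 5*(1/6) = 5/6)
L = 0 (L = -2*0 = 0)
I(D, J) = 5/6
m(z, W) = 0 (m(z, W) = (0*z)*(-4) = 0*(-4) = 0)
K = -1 (K = 3 - 1*4 = 3 - 4 = -1)
K*m(4, 3) + I(0, y(-4)) = -1*0 + 5/6 = 0 + 5/6 = 5/6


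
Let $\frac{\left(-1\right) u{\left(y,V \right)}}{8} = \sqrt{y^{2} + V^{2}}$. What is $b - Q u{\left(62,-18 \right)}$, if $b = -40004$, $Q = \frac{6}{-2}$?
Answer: $-40004 - 48 \sqrt{1042} \approx -41553.0$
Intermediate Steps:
$u{\left(y,V \right)} = - 8 \sqrt{V^{2} + y^{2}}$ ($u{\left(y,V \right)} = - 8 \sqrt{y^{2} + V^{2}} = - 8 \sqrt{V^{2} + y^{2}}$)
$Q = -3$ ($Q = 6 \left(- \frac{1}{2}\right) = -3$)
$b - Q u{\left(62,-18 \right)} = -40004 - - 3 \left(- 8 \sqrt{\left(-18\right)^{2} + 62^{2}}\right) = -40004 - - 3 \left(- 8 \sqrt{324 + 3844}\right) = -40004 - - 3 \left(- 8 \sqrt{4168}\right) = -40004 - - 3 \left(- 8 \cdot 2 \sqrt{1042}\right) = -40004 - - 3 \left(- 16 \sqrt{1042}\right) = -40004 - 48 \sqrt{1042}$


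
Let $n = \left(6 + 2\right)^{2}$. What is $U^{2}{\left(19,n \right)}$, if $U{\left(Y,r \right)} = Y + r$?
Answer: $6889$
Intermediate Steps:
$n = 64$ ($n = 8^{2} = 64$)
$U^{2}{\left(19,n \right)} = \left(19 + 64\right)^{2} = 83^{2} = 6889$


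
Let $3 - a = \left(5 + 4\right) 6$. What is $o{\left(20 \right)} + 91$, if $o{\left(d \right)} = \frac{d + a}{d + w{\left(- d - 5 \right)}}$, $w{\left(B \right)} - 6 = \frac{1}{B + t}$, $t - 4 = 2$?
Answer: $\frac{44274}{493} \approx 89.805$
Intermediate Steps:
$t = 6$ ($t = 4 + 2 = 6$)
$w{\left(B \right)} = 6 + \frac{1}{6 + B}$ ($w{\left(B \right)} = 6 + \frac{1}{B + 6} = 6 + \frac{1}{6 + B}$)
$a = -51$ ($a = 3 - \left(5 + 4\right) 6 = 3 - 9 \cdot 6 = 3 - 54 = -51$)
$o{\left(d \right)} = \frac{-51 + d}{d + \frac{7 - 6 d}{1 - d}}$ ($o{\left(d \right)} = \frac{d - 51}{d + \frac{37 + 6 \left(- d - 5\right)}{6 - \left(5 + d\right)}} = \frac{-51 + d}{d + \frac{37 + 6 \left(-5 - d\right)}{6 - \left(5 + d\right)}} = \frac{-51 + d}{d + \frac{37 - \left(30 + 6 d\right)}{1 - d}} = \frac{-51 + d}{d + \frac{7 - 6 d}{1 - d}}$)
$o{\left(20 \right)} + 91 = \frac{\left(-1 + 20\right) \left(-51 + 20\right)}{-7 + 6 \cdot 20 + 20 \left(-1 + 20\right)} + 91 = \frac{1}{-7 + 120 + 20 \cdot 19} \cdot 19 \left(-31\right) + 91 = \frac{1}{-7 + 120 + 380} \cdot 19 \left(-31\right) + 91 = \frac{1}{493} \cdot 19 \left(-31\right) + 91 = - \frac{589}{493} + 91 = \frac{44274}{493}$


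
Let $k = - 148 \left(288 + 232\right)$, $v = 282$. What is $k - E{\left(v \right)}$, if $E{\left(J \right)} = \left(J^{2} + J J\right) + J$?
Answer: $-236290$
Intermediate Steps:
$E{\left(J \right)} = J + 2 J^{2}$ ($E{\left(J \right)} = \left(J^{2} + J^{2}\right) + J = 2 J^{2} + J = J + 2 J^{2}$)
$k = -76960$ ($k = \left(-148\right) 520 = -76960$)
$k - E{\left(v \right)} = -76960 - 282 \left(1 + 2 \cdot 282\right) = -76960 - 282 \left(1 + 564\right) = -76960 - 282 \cdot 565 = -76960 - 159330 = -236290$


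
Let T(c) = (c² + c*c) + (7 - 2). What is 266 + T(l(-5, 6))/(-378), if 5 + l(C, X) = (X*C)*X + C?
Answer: 4049/54 ≈ 74.981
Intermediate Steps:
l(C, X) = -5 + C + C*X² (l(C, X) = -5 + ((X*C)*X + C) = -5 + ((C*X)*X + C) = -5 + (C*X² + C) = -5 + (C + C*X²) = -5 + C + C*X²)
T(c) = 5 + 2*c² (T(c) = (c² + c²) + 5 = 2*c² + 5 = 5 + 2*c²)
266 + T(l(-5, 6))/(-378) = 266 + (5 + 2*(-5 - 5 - 5*6²)²)/(-378) = 266 + (5 + 2*(-5 - 5 - 5*36)²)*(-1/378) = 266 + (5 + 2*(-5 - 5 - 180)²)*(-1/378) = 266 + (5 + 2*(-190)²)*(-1/378) = 266 + (5 + 2*36100)*(-1/378) = 266 + (5 + 72200)*(-1/378) = 266 + 72205*(-1/378) = 266 - 10315/54 = 4049/54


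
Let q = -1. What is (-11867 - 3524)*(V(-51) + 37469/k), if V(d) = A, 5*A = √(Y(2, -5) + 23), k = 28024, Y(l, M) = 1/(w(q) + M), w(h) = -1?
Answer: -576685379/28024 - 15391*√822/30 ≈ -35287.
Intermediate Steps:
Y(l, M) = 1/(-1 + M)
A = √822/30 (A = √(1/(-1 - 5) + 23)/5 = √(1/(-6) + 23)/5 = √(-⅙ + 23)/5 = √(137/6)/5 = (√822/6)/5 = √822/30 ≈ 0.95568)
V(d) = √822/30
(-11867 - 3524)*(V(-51) + 37469/k) = (-11867 - 3524)*(√822/30 + 37469/28024) = -15391*(√822/30 + 37469*(1/28024)) = -15391*(√822/30 + 37469/28024) = -15391*(37469/28024 + √822/30) = -576685379/28024 - 15391*√822/30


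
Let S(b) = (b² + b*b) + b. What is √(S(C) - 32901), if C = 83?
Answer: 4*I*√1190 ≈ 137.99*I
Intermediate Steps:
S(b) = b + 2*b² (S(b) = (b² + b²) + b = 2*b² + b = b + 2*b²)
√(S(C) - 32901) = √(83*(1 + 2*83) - 32901) = √(83*(1 + 166) - 32901) = √(83*167 - 32901) = √(13861 - 32901) = √(-19040) = 4*I*√1190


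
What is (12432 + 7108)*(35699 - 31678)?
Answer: 78570340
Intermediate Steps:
(12432 + 7108)*(35699 - 31678) = 19540*4021 = 78570340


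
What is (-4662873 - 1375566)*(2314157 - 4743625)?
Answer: 14670194320452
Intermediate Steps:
(-4662873 - 1375566)*(2314157 - 4743625) = -6038439*(-2429468) = 14670194320452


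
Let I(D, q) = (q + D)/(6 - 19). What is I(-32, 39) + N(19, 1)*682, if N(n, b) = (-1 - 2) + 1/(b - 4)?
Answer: -88681/39 ≈ -2273.9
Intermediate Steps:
N(n, b) = -3 + 1/(-4 + b)
I(D, q) = -D/13 - q/13 (I(D, q) = (D + q)/(-13) = (D + q)*(-1/13) = -D/13 - q/13)
I(-32, 39) + N(19, 1)*682 = (-1/13*(-32) - 1/13*39) + ((13 - 3*1)/(-4 + 1))*682 = (32/13 - 3) + ((13 - 3)/(-3))*682 = -7/13 - ⅓*10*682 = -7/13 - 10/3*682 = -7/13 - 6820/3 = -88681/39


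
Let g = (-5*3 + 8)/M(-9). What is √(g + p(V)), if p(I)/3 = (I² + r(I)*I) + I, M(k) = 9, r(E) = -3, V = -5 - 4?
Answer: √2666/3 ≈ 17.211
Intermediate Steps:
V = -9
p(I) = -6*I + 3*I² (p(I) = 3*((I² - 3*I) + I) = 3*(I² - 2*I) = -6*I + 3*I²)
g = -7/9 (g = (-5*3 + 8)/9 = (-15 + 8)*(⅑) = -7*⅑ = -7/9 ≈ -0.77778)
√(g + p(V)) = √(-7/9 + 3*(-9)*(-2 - 9)) = √(-7/9 + 3*(-9)*(-11)) = √(-7/9 + 297) = √(2666/9) = √2666/3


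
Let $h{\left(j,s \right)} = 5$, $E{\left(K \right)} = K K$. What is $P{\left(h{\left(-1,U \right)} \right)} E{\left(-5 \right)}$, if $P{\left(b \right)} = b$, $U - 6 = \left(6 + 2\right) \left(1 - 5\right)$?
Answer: $125$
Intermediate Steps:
$U = -26$ ($U = 6 + \left(6 + 2\right) \left(1 - 5\right) = 6 + 8 \left(-4\right) = 6 - 32 = -26$)
$E{\left(K \right)} = K^{2}$
$P{\left(h{\left(-1,U \right)} \right)} E{\left(-5 \right)} = 5 \left(-5\right)^{2} = 5 \cdot 25 = 125$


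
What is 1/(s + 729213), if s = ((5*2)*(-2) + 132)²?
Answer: 1/741757 ≈ 1.3482e-6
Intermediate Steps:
s = 12544 (s = (10*(-2) + 132)² = (-20 + 132)² = 112² = 12544)
1/(s + 729213) = 1/(12544 + 729213) = 1/741757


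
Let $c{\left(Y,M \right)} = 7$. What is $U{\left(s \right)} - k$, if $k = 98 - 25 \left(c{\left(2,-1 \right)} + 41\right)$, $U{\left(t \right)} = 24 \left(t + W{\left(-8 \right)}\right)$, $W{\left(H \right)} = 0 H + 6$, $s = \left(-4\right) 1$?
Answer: $1150$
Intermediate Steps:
$s = -4$
$W{\left(H \right)} = 6$ ($W{\left(H \right)} = 0 + 6 = 6$)
$U{\left(t \right)} = 144 + 24 t$ ($U{\left(t \right)} = 24 \left(t + 6\right) = 24 \left(6 + t\right) = 144 + 24 t$)
$k = -1102$ ($k = 98 - 25 \left(7 + 41\right) = 98 - 1200 = -1102$)
$U{\left(s \right)} - k = \left(144 + 24 \left(-4\right)\right) - -1102 = \left(144 - 96\right) + 1102 = 48 + 1102 = 1150$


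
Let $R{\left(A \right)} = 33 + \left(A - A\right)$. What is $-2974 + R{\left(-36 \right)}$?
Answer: $-2941$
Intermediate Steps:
$R{\left(A \right)} = 33$ ($R{\left(A \right)} = 33 + 0 = 33$)
$-2974 + R{\left(-36 \right)} = -2974 + 33 = -2941$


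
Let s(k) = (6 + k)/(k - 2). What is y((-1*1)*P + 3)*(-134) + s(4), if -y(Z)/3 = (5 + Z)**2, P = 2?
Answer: 14477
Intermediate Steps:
s(k) = (6 + k)/(-2 + k)
y(Z) = -3*(5 + Z)**2
y((-1*1)*P + 3)*(-134) + s(4) = -3*(5 + (-1*1*2 + 3))**2*(-134) + (6 + 4)/(-2 + 4) = -3*(5 + (-1*2 + 3))**2*(-134) + 10/2 = -3*(5 + (-2 + 3))**2*(-134) + (1/2)*10 = -3*(5 + 1)**2*(-134) + 5 = -3*6**2*(-134) + 5 = -3*36*(-134) + 5 = -108*(-134) + 5 = 14472 + 5 = 14477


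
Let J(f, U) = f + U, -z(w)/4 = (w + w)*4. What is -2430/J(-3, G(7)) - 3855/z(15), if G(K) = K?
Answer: -19183/32 ≈ -599.47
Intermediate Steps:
z(w) = -32*w (z(w) = -4*(w + w)*4 = -4*2*w*4 = -32*w)
J(f, U) = U + f
-2430/J(-3, G(7)) - 3855/z(15) = -2430/(7 - 3) - 3855/((-32*15)) = -2430/4 - 3855/(-480) = -2430*¼ - 3855*(-1/480) = -1215/2 + 257/32 = -19183/32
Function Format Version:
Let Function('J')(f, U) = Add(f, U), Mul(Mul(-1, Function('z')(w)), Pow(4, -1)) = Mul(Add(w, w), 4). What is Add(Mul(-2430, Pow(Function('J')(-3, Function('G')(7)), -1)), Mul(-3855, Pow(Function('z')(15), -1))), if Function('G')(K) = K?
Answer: Rational(-19183, 32) ≈ -599.47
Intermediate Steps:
Function('z')(w) = Mul(-32, w) (Function('z')(w) = Mul(-4, Mul(Add(w, w), 4)) = Mul(-4, Mul(Mul(2, w), 4)) = Mul(-4, Mul(8, w)) = Mul(-32, w))
Function('J')(f, U) = Add(U, f)
Add(Mul(-2430, Pow(Function('J')(-3, Function('G')(7)), -1)), Mul(-3855, Pow(Function('z')(15), -1))) = Add(Mul(-2430, Pow(Add(7, -3), -1)), Mul(-3855, Pow(Mul(-32, 15), -1))) = Add(Mul(-2430, Pow(4, -1)), Mul(-3855, Pow(-480, -1))) = Add(Mul(-2430, Rational(1, 4)), Mul(-3855, Rational(-1, 480))) = Add(Rational(-1215, 2), Rational(257, 32)) = Rational(-19183, 32)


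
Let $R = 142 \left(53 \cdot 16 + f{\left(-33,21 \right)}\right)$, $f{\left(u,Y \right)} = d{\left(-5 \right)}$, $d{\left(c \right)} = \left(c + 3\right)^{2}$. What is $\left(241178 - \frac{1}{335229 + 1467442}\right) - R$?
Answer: $\frac{216670238173}{1802671} \approx 1.2019 \cdot 10^{5}$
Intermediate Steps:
$d{\left(c \right)} = \left(3 + c\right)^{2}$
$f{\left(u,Y \right)} = 4$ ($f{\left(u,Y \right)} = \left(3 - 5\right)^{2} = \left(-2\right)^{2} = 4$)
$R = 120984$ ($R = 142 \left(53 \cdot 16 + 4\right) = 142 \left(848 + 4\right) = 142 \cdot 852 = 120984$)
$\left(241178 - \frac{1}{335229 + 1467442}\right) - R = \left(241178 - \frac{1}{335229 + 1467442}\right) - 120984 = \left(241178 - \frac{1}{1802671}\right) - 120984 = \frac{434764586437}{1802671} - 120984 = \frac{216670238173}{1802671}$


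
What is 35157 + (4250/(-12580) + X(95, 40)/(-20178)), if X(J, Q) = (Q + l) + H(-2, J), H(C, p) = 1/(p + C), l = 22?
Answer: 1220507330941/34716249 ≈ 35157.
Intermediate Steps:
H(C, p) = 1/(C + p)
X(J, Q) = 22 + Q + 1/(-2 + J) (X(J, Q) = (Q + 22) + 1/(-2 + J) = (22 + Q) + 1/(-2 + J) = 22 + Q + 1/(-2 + J))
35157 + (4250/(-12580) + X(95, 40)/(-20178)) = 35157 + (4250/(-12580) + ((1 + (-2 + 95)*(22 + 40))/(-2 + 95))/(-20178)) = 35157 + (4250*(-1/12580) + ((1 + 93*62)/93)*(-1/20178)) = 35157 + (-25/74 + ((1 + 5766)/93)*(-1/20178)) = 35157 + (-25/74 + ((1/93)*5767)*(-1/20178)) = 35157 + (-25/74 + (5767/93)*(-1/20178)) = 35157 + (-25/74 - 5767/1876554) = 35157 - 11835152/34716249 = 1220507330941/34716249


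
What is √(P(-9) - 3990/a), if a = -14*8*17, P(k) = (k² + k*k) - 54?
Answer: √509082/68 ≈ 10.493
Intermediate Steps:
P(k) = -54 + 2*k² (P(k) = (k² + k²) - 54 = 2*k² - 54 = -54 + 2*k²)
a = -1904 (a = -112*17 = -1904)
√(P(-9) - 3990/a) = √((-54 + 2*(-9)²) - 3990/(-1904)) = √((-54 + 2*81) - 3990*(-1/1904)) = √((-54 + 162) + 285/136) = √(108 + 285/136) = √(14973/136) = √509082/68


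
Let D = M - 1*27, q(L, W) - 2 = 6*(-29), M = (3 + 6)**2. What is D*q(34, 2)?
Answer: -9288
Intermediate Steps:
M = 81 (M = 9**2 = 81)
q(L, W) = -172 (q(L, W) = 2 + 6*(-29) = 2 - 174 = -172)
D = 54 (D = 81 - 1*27 = 81 - 27 = 54)
D*q(34, 2) = 54*(-172) = -9288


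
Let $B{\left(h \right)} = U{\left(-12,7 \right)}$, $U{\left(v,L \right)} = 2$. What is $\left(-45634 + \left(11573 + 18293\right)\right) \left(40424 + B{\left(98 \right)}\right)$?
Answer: $-637437168$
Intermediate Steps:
$B{\left(h \right)} = 2$
$\left(-45634 + \left(11573 + 18293\right)\right) \left(40424 + B{\left(98 \right)}\right) = \left(-45634 + \left(11573 + 18293\right)\right) \left(40424 + 2\right) = \left(-45634 + 29866\right) 40426 = \left(-15768\right) 40426 = -637437168$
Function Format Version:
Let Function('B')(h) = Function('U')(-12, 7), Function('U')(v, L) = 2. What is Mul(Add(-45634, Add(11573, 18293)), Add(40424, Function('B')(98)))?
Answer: -637437168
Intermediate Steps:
Function('B')(h) = 2
Mul(Add(-45634, Add(11573, 18293)), Add(40424, Function('B')(98))) = Mul(Add(-45634, Add(11573, 18293)), Add(40424, 2)) = Mul(Add(-45634, 29866), 40426) = Mul(-15768, 40426) = -637437168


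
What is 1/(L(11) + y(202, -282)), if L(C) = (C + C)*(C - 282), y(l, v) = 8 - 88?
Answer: -1/6042 ≈ -0.00016551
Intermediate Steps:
y(l, v) = -80
L(C) = 2*C*(-282 + C) (L(C) = (2*C)*(-282 + C) = 2*C*(-282 + C))
1/(L(11) + y(202, -282)) = 1/(2*11*(-282 + 11) - 80) = 1/(2*11*(-271) - 80) = 1/(-5962 - 80) = 1/(-6042) = -1/6042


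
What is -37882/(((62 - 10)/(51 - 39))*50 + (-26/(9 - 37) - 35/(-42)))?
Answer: -265174/1529 ≈ -173.43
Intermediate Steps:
-37882/(((62 - 10)/(51 - 39))*50 + (-26/(9 - 37) - 35/(-42))) = -37882/((52/12)*50 + (-26/(-28) - 35*(-1/42))) = -37882/((52*(1/12))*50 + (-26*(-1/28) + ⅚)) = -37882/((13/3)*50 + (13/14 + ⅚)) = -37882/(650/3 + 37/21) = -37882/1529/7 = -37882*7/1529 = -265174/1529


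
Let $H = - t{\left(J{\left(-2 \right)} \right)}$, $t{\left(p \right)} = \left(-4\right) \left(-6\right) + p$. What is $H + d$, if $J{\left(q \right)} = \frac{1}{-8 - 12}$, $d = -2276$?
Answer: $- \frac{45999}{20} \approx -2299.9$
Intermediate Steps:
$J{\left(q \right)} = - \frac{1}{20}$ ($J{\left(q \right)} = \frac{1}{-20} = - \frac{1}{20}$)
$t{\left(p \right)} = 24 + p$
$H = - \frac{479}{20}$ ($H = - (24 - \frac{1}{20}) = \left(-1\right) \frac{479}{20} = - \frac{479}{20} \approx -23.95$)
$H + d = - \frac{479}{20} - 2276 = - \frac{45999}{20}$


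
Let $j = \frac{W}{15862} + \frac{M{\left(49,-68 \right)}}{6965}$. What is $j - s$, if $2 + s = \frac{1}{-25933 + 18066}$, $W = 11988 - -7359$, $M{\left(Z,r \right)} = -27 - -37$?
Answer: $\frac{11427449375}{3547497778} \approx 3.2213$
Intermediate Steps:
$M{\left(Z,r \right)} = 10$ ($M{\left(Z,r \right)} = -27 + 37 = 10$)
$W = 19347$ ($W = 11988 + 7359 = 19347$)
$s = - \frac{15735}{7867}$ ($s = -2 + \frac{1}{-25933 + 18066} = -2 + \frac{1}{-7867} = -2 - \frac{1}{7867} = - \frac{15735}{7867} \approx -2.0001$)
$j = \frac{550655}{450934}$ ($j = \frac{19347}{15862} + \frac{10}{6965} = 19347 \cdot \frac{1}{15862} + 10 \cdot \frac{1}{6965} = \frac{19347}{15862} + \frac{2}{1393} = \frac{550655}{450934} \approx 1.2211$)
$j - s = \frac{550655}{450934} - - \frac{15735}{7867} = \frac{550655}{450934} + \frac{15735}{7867} = \frac{11427449375}{3547497778}$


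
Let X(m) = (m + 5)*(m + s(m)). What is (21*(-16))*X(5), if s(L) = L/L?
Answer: -20160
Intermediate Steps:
s(L) = 1
X(m) = (1 + m)*(5 + m) (X(m) = (m + 5)*(m + 1) = (5 + m)*(1 + m) = (1 + m)*(5 + m))
(21*(-16))*X(5) = (21*(-16))*(5 + 5² + 6*5) = -336*(5 + 25 + 30) = -336*60 = -20160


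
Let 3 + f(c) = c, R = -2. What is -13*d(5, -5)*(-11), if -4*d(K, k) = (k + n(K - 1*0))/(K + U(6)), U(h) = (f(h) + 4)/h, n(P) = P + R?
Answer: 429/37 ≈ 11.595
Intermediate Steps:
f(c) = -3 + c
n(P) = -2 + P (n(P) = P - 2 = -2 + P)
U(h) = (1 + h)/h (U(h) = ((-3 + h) + 4)/h = (1 + h)/h)
d(K, k) = -(-2 + K + k)/(4*(7/6 + K)) (d(K, k) = -(k + (-2 + (K - 1*0)))/(4*(K + (1 + 6)/6)) = -(k + (-2 + (K + 0)))/(4*(K + (1/6)*7)) = -(k + (-2 + K))/(4*(K + 7/6)) = -(-2 + K + k)/(4*(7/6 + K)))
-13*d(5, -5)*(-11) = -39*(2 - 1*5 - 1*(-5))/(2*(7 + 6*5))*(-11) = -39*(2 - 5 + 5)/(2*(7 + 30))*(-11) = -39*2/(2*37)*(-11) = -13*3/37*(-11) = -39/37*(-11) = 429/37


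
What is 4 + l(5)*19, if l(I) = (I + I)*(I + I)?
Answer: 1904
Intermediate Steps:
l(I) = 4*I² (l(I) = (2*I)*(2*I) = 4*I²)
4 + l(5)*19 = 4 + (4*5²)*19 = 4 + (4*25)*19 = 4 + 100*19 = 4 + 1900 = 1904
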